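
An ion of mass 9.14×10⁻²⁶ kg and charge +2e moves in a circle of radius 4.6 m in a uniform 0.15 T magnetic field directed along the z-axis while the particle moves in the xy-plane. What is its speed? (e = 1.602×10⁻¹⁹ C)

From |q|vB = mv²/r, v = |q|Br/m.
v = (3.204×10⁻¹⁹)(0.15)(4.6)/9.14×10⁻²⁶ ≈ 2.4×10⁶ m/s.

v ≈ 2.4×10⁶ m/s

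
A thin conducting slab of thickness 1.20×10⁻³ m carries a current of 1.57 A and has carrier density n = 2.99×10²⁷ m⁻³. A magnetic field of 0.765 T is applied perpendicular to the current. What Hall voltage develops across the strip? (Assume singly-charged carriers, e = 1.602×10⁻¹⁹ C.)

V_H = IB/(n e t).
V_H = (1.57)(0.765)/((2.99×10²⁷)(1.602×10⁻¹⁹)(1.20×10⁻³)) ≈ 2.09×10⁻⁶ V.

V_H ≈ 2.09×10⁻⁶ V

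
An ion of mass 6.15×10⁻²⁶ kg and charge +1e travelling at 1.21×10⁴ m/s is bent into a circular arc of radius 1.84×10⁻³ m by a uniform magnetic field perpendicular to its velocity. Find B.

B ≈ 2.52 T

From |q|vB = mv²/r, B = mv/(|q|r).
B = (6.15×10⁻²⁶)(1.21×10⁴)/((1.602×10⁻¹⁹)(1.84×10⁻³)) ≈ 2.52 T.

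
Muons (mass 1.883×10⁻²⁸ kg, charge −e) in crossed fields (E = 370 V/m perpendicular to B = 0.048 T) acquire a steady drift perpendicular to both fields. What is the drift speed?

v_d ≈ 7700 m/s

The steady drift has the magnetic force balancing the electric force, so v_d = E/B.
v_d = 370/0.048 = 7700 m/s.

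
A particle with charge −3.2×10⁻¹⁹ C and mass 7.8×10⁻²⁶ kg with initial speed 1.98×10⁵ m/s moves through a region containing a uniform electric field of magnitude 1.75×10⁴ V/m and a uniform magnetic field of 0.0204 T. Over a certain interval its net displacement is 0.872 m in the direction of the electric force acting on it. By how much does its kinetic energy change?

The magnetic force is always ⟂ v and does no work; only the electric force changes KE.
ΔKE = F_E · d = |q|E d = (3.2×10⁻¹⁹)(1.75×10⁴)(0.872) ≈ 4.88×10⁻¹⁵ J.

ΔKE ≈ 4.88×10⁻¹⁵ J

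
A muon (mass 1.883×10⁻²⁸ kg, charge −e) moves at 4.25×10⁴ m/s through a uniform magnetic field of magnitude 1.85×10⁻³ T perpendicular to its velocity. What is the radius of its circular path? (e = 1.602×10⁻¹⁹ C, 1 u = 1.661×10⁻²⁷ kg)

The magnetic force provides the centripetal force: |q|vB = mv²/r.
r = mv/(|q|B) = (1.883×10⁻²⁸)(4.25×10⁴)/((1.602×10⁻¹⁹)(1.85×10⁻³)) ≈ 0.0270 m.

r ≈ 0.0270 m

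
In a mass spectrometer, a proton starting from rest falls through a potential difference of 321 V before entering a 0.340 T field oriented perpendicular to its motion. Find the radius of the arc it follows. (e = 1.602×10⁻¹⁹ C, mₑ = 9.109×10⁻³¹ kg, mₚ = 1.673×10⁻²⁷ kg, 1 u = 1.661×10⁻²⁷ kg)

r ≈ 7.62×10⁻³ m

Acceleration: |q|V = ½mv² ⇒ v = √(2|q|V/m) = √(2·1.602×10⁻¹⁹·321/1.673×10⁻²⁷) ≈ 2.479×10⁵ m/s.
In the field: r = mv/(|q|B) = (1.673×10⁻²⁷)(2.479×10⁵)/((1.602×10⁻¹⁹)(0.340)) ≈ 7.62×10⁻³ m.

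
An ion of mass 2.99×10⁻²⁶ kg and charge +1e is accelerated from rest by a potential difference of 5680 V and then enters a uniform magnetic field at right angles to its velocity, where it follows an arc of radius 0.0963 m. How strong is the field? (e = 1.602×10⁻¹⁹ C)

v = √(2|q|V/m) = √(2·1.602×10⁻¹⁹·5680/2.99×10⁻²⁶) ≈ 2.467×10⁵ m/s.
B = mv/(|q|r) = (2.99×10⁻²⁶)(2.467×10⁵)/((1.602×10⁻¹⁹)(0.0963)) ≈ 0.478 T.

B ≈ 0.478 T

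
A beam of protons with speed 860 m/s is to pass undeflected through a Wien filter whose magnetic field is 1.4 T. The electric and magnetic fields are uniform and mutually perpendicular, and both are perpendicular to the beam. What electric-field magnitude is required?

For straight-line motion qE = qvB, so E = vB.
E = 860 × 1.4 = 1200 V/m.

E = 1200 V/m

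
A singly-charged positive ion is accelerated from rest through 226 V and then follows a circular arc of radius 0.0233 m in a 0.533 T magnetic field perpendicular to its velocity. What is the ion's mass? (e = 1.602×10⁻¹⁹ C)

Combine |q|V = ½mv² and r = mv/(|q|B): eliminate v to get m = qB²r²/(2V).
m = (1.602×10⁻¹⁹)(0.533)²(0.0233)²/(2·226) ≈ 5.47×10⁻²⁶ kg.

m ≈ 5.47×10⁻²⁶ kg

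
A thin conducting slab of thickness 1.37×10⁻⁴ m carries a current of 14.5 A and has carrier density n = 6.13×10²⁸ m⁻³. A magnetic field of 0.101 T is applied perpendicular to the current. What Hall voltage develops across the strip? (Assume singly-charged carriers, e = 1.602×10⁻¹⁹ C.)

V_H ≈ 1.09×10⁻⁶ V

V_H = IB/(n e t).
V_H = (14.5)(0.101)/((6.13×10²⁸)(1.602×10⁻¹⁹)(1.37×10⁻⁴)) ≈ 1.09×10⁻⁶ V.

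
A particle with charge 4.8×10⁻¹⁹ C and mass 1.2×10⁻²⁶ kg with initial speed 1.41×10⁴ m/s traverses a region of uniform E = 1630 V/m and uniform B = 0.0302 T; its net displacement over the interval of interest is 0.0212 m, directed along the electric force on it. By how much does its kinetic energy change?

The magnetic force is always ⟂ v and does no work; only the electric force changes KE.
ΔKE = F_E · d = |q|E d = (4.8×10⁻¹⁹)(1630)(0.0212) ≈ 1.66×10⁻¹⁷ J.

ΔKE ≈ 1.66×10⁻¹⁷ J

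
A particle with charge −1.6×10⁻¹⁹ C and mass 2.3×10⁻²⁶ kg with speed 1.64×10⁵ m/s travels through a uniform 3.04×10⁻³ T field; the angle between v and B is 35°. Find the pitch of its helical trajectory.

p ≈ 39.9 m

v∥ = v cosθ = 1.64×10⁵·cos35° ≈ 1.343×10⁵ m/s.
T = 2πm/(|q|B) = 2π(2.3×10⁻²⁶)/((1.6×10⁻¹⁹)(3.04×10⁻³)) ≈ 2.971×10⁻⁴ s.
pitch = v∥ T = (1.343×10⁵)(2.971×10⁻⁴) ≈ 39.9 m.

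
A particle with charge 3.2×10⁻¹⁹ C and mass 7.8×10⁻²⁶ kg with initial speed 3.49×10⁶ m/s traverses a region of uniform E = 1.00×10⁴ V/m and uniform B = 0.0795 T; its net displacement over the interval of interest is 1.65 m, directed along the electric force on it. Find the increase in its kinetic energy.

The magnetic force is always ⟂ v and does no work; only the electric force changes KE.
ΔKE = F_E · d = |q|E d = (3.2×10⁻¹⁹)(1.00×10⁴)(1.65) ≈ 5.28×10⁻¹⁵ J.

ΔKE ≈ 5.28×10⁻¹⁵ J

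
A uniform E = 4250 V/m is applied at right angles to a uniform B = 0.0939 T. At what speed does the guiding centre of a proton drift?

v_d ≈ 4.53×10⁴ m/s

The steady drift has the magnetic force balancing the electric force, so v_d = E/B.
v_d = 4250/0.0939 = 4.53×10⁴ m/s.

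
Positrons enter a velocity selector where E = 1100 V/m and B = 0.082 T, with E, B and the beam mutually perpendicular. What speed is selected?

v = 1.3×10⁴ m/s

For undeflected motion the electric and magnetic forces balance: qE = qvB.
v = E/B = 1100/0.082 = 1.3×10⁴ m/s.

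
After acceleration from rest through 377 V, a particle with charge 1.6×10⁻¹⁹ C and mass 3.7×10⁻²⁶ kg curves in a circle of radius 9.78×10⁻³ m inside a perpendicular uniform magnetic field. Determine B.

v = √(2|q|V/m) = √(2·1.6×10⁻¹⁹·377/3.7×10⁻²⁶) ≈ 5.710×10⁴ m/s.
B = mv/(|q|r) = (3.7×10⁻²⁶)(5.710×10⁴)/((1.6×10⁻¹⁹)(9.78×10⁻³)) ≈ 1.35 T.

B ≈ 1.35 T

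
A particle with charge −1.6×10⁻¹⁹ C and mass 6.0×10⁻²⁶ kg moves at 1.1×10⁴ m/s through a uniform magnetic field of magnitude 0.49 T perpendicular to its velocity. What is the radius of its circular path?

r ≈ 8.4×10⁻³ m

The magnetic force provides the centripetal force: |q|vB = mv²/r.
r = mv/(|q|B) = (6.0×10⁻²⁶)(1.1×10⁴)/((1.6×10⁻¹⁹)(0.49)) ≈ 8.4×10⁻³ m.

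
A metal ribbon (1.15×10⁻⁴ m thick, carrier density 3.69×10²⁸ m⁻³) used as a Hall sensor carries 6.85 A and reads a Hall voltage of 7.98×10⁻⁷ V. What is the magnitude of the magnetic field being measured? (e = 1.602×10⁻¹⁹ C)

B ≈ 0.0792 T

From V_H = IB/(n e t), B = V_H n e t / I.
B = (7.98×10⁻⁷)(3.69×10²⁸)(1.602×10⁻¹⁹)(1.15×10⁻⁴)/6.85 ≈ 0.0792 T.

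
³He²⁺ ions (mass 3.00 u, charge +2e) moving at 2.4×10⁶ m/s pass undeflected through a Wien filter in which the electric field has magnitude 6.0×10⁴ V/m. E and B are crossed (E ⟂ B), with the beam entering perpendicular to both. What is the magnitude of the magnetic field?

Balance of forces in the selector: qE = qvB ⇒ B = E/v.
B = 6.0×10⁴/2.4×10⁶ = 0.025 T.

B = 0.025 T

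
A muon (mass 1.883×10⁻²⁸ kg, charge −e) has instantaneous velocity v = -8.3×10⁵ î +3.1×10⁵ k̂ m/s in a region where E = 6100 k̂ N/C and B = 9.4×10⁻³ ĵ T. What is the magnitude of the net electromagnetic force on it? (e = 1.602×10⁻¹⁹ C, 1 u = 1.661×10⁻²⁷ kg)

|F| ≈ 5.41×10⁻¹⁶ N

v×B = (-2910, 0, -7800) N/C.
E + v×B = (-2910, 0, -1700) N/C.
F = q(E + v×B) = (−1.602×10⁻¹⁹ C)·(-2910, 0, -1700) = (4.67×10⁻¹⁶, 0, 2.73×10⁻¹⁶) N.
|F| = 5.41×10⁻¹⁶ N.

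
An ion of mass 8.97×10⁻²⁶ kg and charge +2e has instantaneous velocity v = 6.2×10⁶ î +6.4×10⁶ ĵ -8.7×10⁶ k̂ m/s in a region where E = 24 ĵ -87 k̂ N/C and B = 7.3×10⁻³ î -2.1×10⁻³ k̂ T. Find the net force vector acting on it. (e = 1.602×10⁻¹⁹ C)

v×B = (-1.34×10⁴, -5.05×10⁴, -4.67×10⁴) N/C.
E + v×B = (-1.34×10⁴, -5.05×10⁴, -4.68×10⁴) N/C.
F = q(E + v×B) = (3.204×10⁻¹⁹ C)·(-1.34×10⁴, -5.05×10⁴, -4.68×10⁴) = (-4.31×10⁻¹⁵, -1.62×10⁻¹⁴, -1.50×10⁻¹⁴) N.

F ≈ (-4.31×10⁻¹⁵, -1.62×10⁻¹⁴, -1.50×10⁻¹⁴) N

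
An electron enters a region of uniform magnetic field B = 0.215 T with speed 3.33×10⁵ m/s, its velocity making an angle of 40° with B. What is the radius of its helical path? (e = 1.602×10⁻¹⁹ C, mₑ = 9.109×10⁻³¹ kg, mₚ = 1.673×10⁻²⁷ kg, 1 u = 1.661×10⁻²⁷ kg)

v⊥ = v sinθ = 3.33×10⁵·sin40° ≈ 2.140×10⁵ m/s.
r = m v⊥/(|q|B) = (9.109×10⁻³¹)(2.140×10⁵)/((1.602×10⁻¹⁹)(0.215)) ≈ 5.66×10⁻⁶ m.

r ≈ 5.66×10⁻⁶ m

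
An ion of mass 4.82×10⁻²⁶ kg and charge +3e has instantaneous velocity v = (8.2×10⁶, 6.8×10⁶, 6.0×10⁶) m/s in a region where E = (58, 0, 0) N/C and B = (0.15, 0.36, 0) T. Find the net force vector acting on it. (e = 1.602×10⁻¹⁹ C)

F ≈ (-1.04×10⁻¹², 4.33×10⁻¹³, 9.29×10⁻¹³) N

v×B = (-2.16×10⁶, 9.00×10⁵, 1.93×10⁶) N/C.
E + v×B = (-2.16×10⁶, 9.00×10⁵, 1.93×10⁶) N/C.
F = q(E + v×B) = (4.806×10⁻¹⁹ C)·(-2.16×10⁶, 9.00×10⁵, 1.93×10⁶) = (-1.04×10⁻¹², 4.33×10⁻¹³, 9.29×10⁻¹³) N.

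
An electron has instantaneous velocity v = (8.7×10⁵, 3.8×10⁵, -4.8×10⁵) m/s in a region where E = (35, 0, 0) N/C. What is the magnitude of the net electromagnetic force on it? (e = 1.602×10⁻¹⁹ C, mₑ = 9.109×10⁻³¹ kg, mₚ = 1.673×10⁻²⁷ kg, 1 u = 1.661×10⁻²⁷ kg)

|F| ≈ 5.61×10⁻¹⁸ N

Only an electric field acts, so F = qE = (−1.602×10⁻¹⁹ C)·(35.0, 0, 0) = (-5.61×10⁻¹⁸, 0, 0) N.
|F| = 5.61×10⁻¹⁸ N.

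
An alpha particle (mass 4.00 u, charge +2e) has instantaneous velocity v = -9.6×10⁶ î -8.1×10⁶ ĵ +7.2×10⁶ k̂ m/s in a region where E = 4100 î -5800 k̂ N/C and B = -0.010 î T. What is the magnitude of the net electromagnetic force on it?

v×B = (0, -7.20×10⁴, -8.10×10⁴) N/C.
E + v×B = (4100, -7.20×10⁴, -8.68×10⁴) N/C.
F = q(E + v×B) = (3.204×10⁻¹⁹ C)·(4100, -7.20×10⁴, -8.68×10⁴) = (1.31×10⁻¹⁵, -2.31×10⁻¹⁴, -2.78×10⁻¹⁴) N.
|F| = 3.62×10⁻¹⁴ N.

|F| ≈ 3.62×10⁻¹⁴ N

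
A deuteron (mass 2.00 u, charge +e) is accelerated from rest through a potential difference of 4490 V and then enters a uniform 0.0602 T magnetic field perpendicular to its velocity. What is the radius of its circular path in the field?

Acceleration: |q|V = ½mv² ⇒ v = √(2|q|V/m) = √(2·1.602×10⁻¹⁹·4490/3.322×10⁻²⁷) ≈ 6.581×10⁵ m/s.
In the field: r = mv/(|q|B) = (3.322×10⁻²⁷)(6.581×10⁵)/((1.602×10⁻¹⁹)(0.0602)) ≈ 0.227 m.

r ≈ 0.227 m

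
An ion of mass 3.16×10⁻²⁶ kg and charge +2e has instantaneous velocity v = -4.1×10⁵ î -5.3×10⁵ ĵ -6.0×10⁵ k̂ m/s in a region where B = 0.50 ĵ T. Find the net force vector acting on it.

v×B = (3.00×10⁵, 0, -2.05×10⁵) N/C.
F = q v×B = (3.204×10⁻¹⁹ C)·(3.00×10⁵, 0, -2.05×10⁵) = (9.61×10⁻¹⁴, 0, -6.57×10⁻¹⁴) N.

F ≈ (9.61×10⁻¹⁴, 0, -6.57×10⁻¹⁴) N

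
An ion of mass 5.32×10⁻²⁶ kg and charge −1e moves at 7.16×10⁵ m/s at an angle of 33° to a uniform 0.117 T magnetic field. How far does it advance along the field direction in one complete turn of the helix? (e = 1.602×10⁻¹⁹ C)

v∥ = v cosθ = 7.16×10⁵·cos33° ≈ 6.005×10⁵ m/s.
T = 2πm/(|q|B) = 2π(5.32×10⁻²⁶)/((1.602×10⁻¹⁹)(0.117)) ≈ 1.783×10⁻⁵ s.
pitch = v∥ T = (6.005×10⁵)(1.783×10⁻⁵) ≈ 10.7 m.

p ≈ 10.7 m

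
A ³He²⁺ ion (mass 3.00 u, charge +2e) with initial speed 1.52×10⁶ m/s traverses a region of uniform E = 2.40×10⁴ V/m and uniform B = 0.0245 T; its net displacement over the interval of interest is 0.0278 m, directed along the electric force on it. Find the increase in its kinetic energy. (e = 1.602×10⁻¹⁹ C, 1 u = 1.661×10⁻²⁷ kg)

ΔKE ≈ 2.14×10⁻¹⁶ J

The magnetic force is always ⟂ v and does no work; only the electric force changes KE.
ΔKE = F_E · d = |q|E d = (3.204×10⁻¹⁹)(2.40×10⁴)(0.0278) ≈ 2.14×10⁻¹⁶ J.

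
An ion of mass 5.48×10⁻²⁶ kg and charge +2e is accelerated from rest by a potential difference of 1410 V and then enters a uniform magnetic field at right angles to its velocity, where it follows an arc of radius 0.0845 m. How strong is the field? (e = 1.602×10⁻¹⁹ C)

v = √(2|q|V/m) = √(2·3.204×10⁻¹⁹·1410/5.48×10⁻²⁶) ≈ 1.284×10⁵ m/s.
B = mv/(|q|r) = (5.48×10⁻²⁶)(1.284×10⁵)/((3.204×10⁻¹⁹)(0.0845)) ≈ 0.260 T.

B ≈ 0.260 T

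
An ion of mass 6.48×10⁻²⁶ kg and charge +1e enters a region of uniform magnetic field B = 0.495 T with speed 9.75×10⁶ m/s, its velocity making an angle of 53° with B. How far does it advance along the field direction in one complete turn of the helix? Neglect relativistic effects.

v∥ = v cosθ = 9.75×10⁶·cos53° ≈ 5.868×10⁶ m/s.
T = 2πm/(|q|B) = 2π(6.48×10⁻²⁶)/((1.602×10⁻¹⁹)(0.495)) ≈ 5.134×10⁻⁶ s.
pitch = v∥ T = (5.868×10⁶)(5.134×10⁻⁶) ≈ 30.1 m.

p ≈ 30.1 m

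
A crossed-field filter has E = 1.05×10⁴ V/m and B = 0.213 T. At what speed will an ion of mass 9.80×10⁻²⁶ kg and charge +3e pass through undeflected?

For undeflected motion the electric and magnetic forces balance: qE = qvB.
v = E/B = 1.05×10⁴/0.213 = 4.93×10⁴ m/s.

v = 4.93×10⁴ m/s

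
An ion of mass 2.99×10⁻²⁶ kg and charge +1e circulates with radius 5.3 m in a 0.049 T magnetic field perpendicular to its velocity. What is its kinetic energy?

v = |q|Br/m, then KE = ½mv² = (qBr)²/(2m).
v = (1.602×10⁻¹⁹)(0.049)(5.3)/2.99×10⁻²⁶ ≈ 1.391×10⁶ m/s.
KE = ½(2.99×10⁻²⁶)(1.391×10⁶)² ≈ 2.9×10⁻¹⁴ J = 1.8×10⁵ eV.

KE ≈ 1.8×10⁵ eV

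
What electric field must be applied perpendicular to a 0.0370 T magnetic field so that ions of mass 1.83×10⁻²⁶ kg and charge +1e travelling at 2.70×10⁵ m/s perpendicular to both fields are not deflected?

For straight-line motion qE = qvB, so E = vB.
E = 2.70×10⁵ × 0.0370 = 9990 V/m.

E = 9990 V/m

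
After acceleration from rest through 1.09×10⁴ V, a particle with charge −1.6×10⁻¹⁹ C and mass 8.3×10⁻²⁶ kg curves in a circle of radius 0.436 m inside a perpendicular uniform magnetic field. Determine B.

B ≈ 0.244 T

v = √(2|q|V/m) = √(2·1.6×10⁻¹⁹·1.09×10⁴/8.3×10⁻²⁶) ≈ 2.050×10⁵ m/s.
B = mv/(|q|r) = (8.3×10⁻²⁶)(2.050×10⁵)/((1.6×10⁻¹⁹)(0.436)) ≈ 0.244 T.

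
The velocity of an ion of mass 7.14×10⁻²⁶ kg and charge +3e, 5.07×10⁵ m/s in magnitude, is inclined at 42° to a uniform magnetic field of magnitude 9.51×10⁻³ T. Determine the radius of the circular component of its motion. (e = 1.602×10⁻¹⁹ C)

v⊥ = v sinθ = 5.07×10⁵·sin42° ≈ 3.392×10⁵ m/s.
r = m v⊥/(|q|B) = (7.14×10⁻²⁶)(3.392×10⁵)/((4.806×10⁻¹⁹)(9.51×10⁻³)) ≈ 5.30 m.

r ≈ 5.30 m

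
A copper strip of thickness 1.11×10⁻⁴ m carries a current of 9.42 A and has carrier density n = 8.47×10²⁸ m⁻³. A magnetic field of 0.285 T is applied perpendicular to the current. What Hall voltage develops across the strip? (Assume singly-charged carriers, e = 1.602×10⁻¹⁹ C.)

V_H = IB/(n e t).
V_H = (9.42)(0.285)/((8.47×10²⁸)(1.602×10⁻¹⁹)(1.11×10⁻⁴)) ≈ 1.78×10⁻⁶ V.

V_H ≈ 1.78×10⁻⁶ V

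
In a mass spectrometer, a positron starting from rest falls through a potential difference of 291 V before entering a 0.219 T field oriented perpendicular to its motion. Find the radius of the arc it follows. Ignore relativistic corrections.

Acceleration: |q|V = ½mv² ⇒ v = √(2|q|V/m) = √(2·1.602×10⁻¹⁹·291/9.109×10⁻³¹) ≈ 1.012×10⁷ m/s.
In the field: r = mv/(|q|B) = (9.109×10⁻³¹)(1.012×10⁷)/((1.602×10⁻¹⁹)(0.219)) ≈ 2.63×10⁻⁴ m.

r ≈ 2.63×10⁻⁴ m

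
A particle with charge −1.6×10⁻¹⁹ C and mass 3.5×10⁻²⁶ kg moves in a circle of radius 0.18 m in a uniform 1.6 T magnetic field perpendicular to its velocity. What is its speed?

v ≈ 1.3×10⁶ m/s

From |q|vB = mv²/r, v = |q|Br/m.
v = (1.6×10⁻¹⁹)(1.6)(0.18)/3.5×10⁻²⁶ ≈ 1.3×10⁶ m/s.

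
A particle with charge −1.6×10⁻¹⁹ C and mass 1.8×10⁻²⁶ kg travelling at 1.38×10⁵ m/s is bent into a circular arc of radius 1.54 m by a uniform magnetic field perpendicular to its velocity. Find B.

B ≈ 0.0101 T

From |q|vB = mv²/r, B = mv/(|q|r).
B = (1.8×10⁻²⁶)(1.38×10⁵)/((1.6×10⁻¹⁹)(1.54)) ≈ 0.0101 T.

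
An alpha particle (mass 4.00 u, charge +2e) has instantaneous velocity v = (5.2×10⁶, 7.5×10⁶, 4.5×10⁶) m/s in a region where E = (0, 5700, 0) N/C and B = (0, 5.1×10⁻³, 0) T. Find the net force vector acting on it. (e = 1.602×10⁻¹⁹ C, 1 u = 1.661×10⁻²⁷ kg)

v×B = (-2.30×10⁴, 0, 2.65×10⁴) N/C.
E + v×B = (-2.30×10⁴, 5700, 2.65×10⁴) N/C.
F = q(E + v×B) = (3.204×10⁻¹⁹ C)·(-2.30×10⁴, 5700, 2.65×10⁴) = (-7.35×10⁻¹⁵, 1.83×10⁻¹⁵, 8.50×10⁻¹⁵) N.

F ≈ (-7.35×10⁻¹⁵, 1.83×10⁻¹⁵, 8.50×10⁻¹⁵) N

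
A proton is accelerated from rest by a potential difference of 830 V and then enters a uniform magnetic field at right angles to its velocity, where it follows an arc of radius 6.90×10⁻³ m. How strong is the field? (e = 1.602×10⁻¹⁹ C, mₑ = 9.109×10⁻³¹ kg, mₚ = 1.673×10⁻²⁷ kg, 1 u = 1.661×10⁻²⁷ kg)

v = √(2|q|V/m) = √(2·1.602×10⁻¹⁹·830/1.673×10⁻²⁷) ≈ 3.987×10⁵ m/s.
B = mv/(|q|r) = (1.673×10⁻²⁷)(3.987×10⁵)/((1.602×10⁻¹⁹)(6.90×10⁻³)) ≈ 0.603 T.

B ≈ 0.603 T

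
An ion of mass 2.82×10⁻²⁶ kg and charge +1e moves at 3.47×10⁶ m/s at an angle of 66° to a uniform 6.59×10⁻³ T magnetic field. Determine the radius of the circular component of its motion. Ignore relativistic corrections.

v⊥ = v sinθ = 3.47×10⁶·sin66° ≈ 3.170×10⁶ m/s.
r = m v⊥/(|q|B) = (2.82×10⁻²⁶)(3.170×10⁶)/((1.602×10⁻¹⁹)(6.59×10⁻³)) ≈ 84.7 m.

r ≈ 84.7 m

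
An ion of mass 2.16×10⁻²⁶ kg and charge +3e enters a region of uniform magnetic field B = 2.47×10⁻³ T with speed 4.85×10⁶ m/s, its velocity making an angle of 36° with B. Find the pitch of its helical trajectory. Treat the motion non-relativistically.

p ≈ 449 m

v∥ = v cosθ = 4.85×10⁶·cos36° ≈ 3.924×10⁶ m/s.
T = 2πm/(|q|B) = 2π(2.16×10⁻²⁶)/((4.806×10⁻¹⁹)(2.47×10⁻³)) ≈ 1.143×10⁻⁴ s.
pitch = v∥ T = (3.924×10⁶)(1.143×10⁻⁴) ≈ 449 m.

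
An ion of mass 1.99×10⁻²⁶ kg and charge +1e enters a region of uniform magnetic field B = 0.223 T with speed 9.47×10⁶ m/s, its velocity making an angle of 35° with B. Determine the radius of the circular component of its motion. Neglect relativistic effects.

v⊥ = v sinθ = 9.47×10⁶·sin35° ≈ 5.432×10⁶ m/s.
r = m v⊥/(|q|B) = (1.99×10⁻²⁶)(5.432×10⁶)/((1.602×10⁻¹⁹)(0.223)) ≈ 3.03 m.

r ≈ 3.03 m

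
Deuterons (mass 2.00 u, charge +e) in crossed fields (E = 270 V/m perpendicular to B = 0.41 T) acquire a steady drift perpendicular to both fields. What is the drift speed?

In crossed fields the guiding centre drifts at v_d = |E×B|/B² = E/B, independent of charge and mass.
v_d = 270/0.41 = 660 m/s.

v_d ≈ 660 m/s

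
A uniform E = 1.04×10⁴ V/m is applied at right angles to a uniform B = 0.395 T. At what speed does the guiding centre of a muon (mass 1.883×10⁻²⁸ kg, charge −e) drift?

v_d ≈ 2.63×10⁴ m/s

The E×B drift speed is v_d = E/B.
v_d = 1.04×10⁴/0.395 = 2.63×10⁴ m/s.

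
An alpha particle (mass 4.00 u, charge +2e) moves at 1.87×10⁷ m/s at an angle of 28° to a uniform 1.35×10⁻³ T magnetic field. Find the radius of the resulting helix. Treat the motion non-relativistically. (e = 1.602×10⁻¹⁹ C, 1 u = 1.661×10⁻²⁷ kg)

r ≈ 135 m

v⊥ = v sinθ = 1.87×10⁷·sin28° ≈ 8.779×10⁶ m/s.
r = m v⊥/(|q|B) = (6.644×10⁻²⁷)(8.779×10⁶)/((3.204×10⁻¹⁹)(1.35×10⁻³)) ≈ 135 m.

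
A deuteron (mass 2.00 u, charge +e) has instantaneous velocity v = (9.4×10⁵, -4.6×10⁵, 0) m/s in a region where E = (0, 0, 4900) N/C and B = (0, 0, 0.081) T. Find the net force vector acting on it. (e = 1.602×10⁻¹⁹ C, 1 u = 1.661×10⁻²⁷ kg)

v×B = (-3.73×10⁴, -7.61×10⁴, 0) N/C.
E + v×B = (-3.73×10⁴, -7.61×10⁴, 4900) N/C.
F = q(E + v×B) = (1.602×10⁻¹⁹ C)·(-3.73×10⁴, -7.61×10⁴, 4900) = (-5.97×10⁻¹⁵, -1.22×10⁻¹⁴, 7.85×10⁻¹⁶) N.

F ≈ (-5.97×10⁻¹⁵, -1.22×10⁻¹⁴, 7.85×10⁻¹⁶) N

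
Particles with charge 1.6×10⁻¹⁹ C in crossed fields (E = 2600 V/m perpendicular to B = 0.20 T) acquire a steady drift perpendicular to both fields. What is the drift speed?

v_d ≈ 1.3×10⁴ m/s

The steady drift has the magnetic force balancing the electric force, so v_d = E/B.
v_d = 2600/0.20 = 1.3×10⁴ m/s.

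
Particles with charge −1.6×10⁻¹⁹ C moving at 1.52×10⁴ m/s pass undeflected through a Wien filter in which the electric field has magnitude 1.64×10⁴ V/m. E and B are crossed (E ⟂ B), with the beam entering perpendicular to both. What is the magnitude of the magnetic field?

Balance of forces in the selector: qE = qvB ⇒ B = E/v.
B = 1.64×10⁴/1.52×10⁴ = 1.08 T.

B = 1.08 T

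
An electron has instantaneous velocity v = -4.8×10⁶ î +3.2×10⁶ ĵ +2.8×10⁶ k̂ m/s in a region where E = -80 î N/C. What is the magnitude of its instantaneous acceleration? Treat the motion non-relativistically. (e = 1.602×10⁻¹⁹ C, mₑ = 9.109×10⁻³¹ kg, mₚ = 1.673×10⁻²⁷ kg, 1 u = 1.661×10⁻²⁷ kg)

|a| ≈ 1.41×10¹³ m/s²

Only an electric field acts, so F = qE = (−1.602×10⁻¹⁹ C)·(-80.0, 0, 0) = (1.28×10⁻¹⁷, 0, 0) N.
|a| = |F|/m = 1.282×10⁻¹⁷/9.109×10⁻³¹ ≈ 1.41×10¹³ m/s².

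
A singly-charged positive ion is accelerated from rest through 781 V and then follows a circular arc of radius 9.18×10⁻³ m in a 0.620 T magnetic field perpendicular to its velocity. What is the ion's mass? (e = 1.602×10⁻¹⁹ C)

Combine |q|V = ½mv² and r = mv/(|q|B): eliminate v to get m = qB²r²/(2V).
m = (1.602×10⁻¹⁹)(0.620)²(9.18×10⁻³)²/(2·781) ≈ 3.32×10⁻²⁷ kg.

m ≈ 3.32×10⁻²⁷ kg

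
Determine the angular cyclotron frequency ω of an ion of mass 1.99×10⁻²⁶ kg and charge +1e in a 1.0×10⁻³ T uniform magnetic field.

ω = |q|B/m.
ω = (1.602×10⁻¹⁹)(1.0×10⁻³)/1.99×10⁻²⁶ ≈ 8100 rad/s.

ω ≈ 8100 rad/s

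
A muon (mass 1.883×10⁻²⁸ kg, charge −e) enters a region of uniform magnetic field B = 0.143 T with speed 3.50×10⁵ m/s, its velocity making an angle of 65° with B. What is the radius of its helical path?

v⊥ = v sinθ = 3.50×10⁵·sin65° ≈ 3.172×10⁵ m/s.
r = m v⊥/(|q|B) = (1.883×10⁻²⁸)(3.172×10⁵)/((1.602×10⁻¹⁹)(0.143)) ≈ 2.61×10⁻³ m.

r ≈ 2.61×10⁻³ m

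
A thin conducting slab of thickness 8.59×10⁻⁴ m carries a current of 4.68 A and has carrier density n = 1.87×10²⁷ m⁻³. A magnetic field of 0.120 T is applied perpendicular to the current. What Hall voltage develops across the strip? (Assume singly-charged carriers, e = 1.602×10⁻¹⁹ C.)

V_H = IB/(n e t).
V_H = (4.68)(0.120)/((1.87×10²⁷)(1.602×10⁻¹⁹)(8.59×10⁻⁴)) ≈ 2.18×10⁻⁶ V.

V_H ≈ 2.18×10⁻⁶ V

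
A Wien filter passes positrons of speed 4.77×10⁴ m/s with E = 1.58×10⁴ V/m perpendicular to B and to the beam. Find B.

Balance of forces in the selector: qE = qvB ⇒ B = E/v.
B = 1.58×10⁴/4.77×10⁴ = 0.331 T.

B = 0.331 T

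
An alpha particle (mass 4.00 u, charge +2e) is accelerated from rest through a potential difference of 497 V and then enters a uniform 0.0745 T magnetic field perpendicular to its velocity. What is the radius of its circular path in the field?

r ≈ 0.0609 m

Acceleration: |q|V = ½mv² ⇒ v = √(2|q|V/m) = √(2·3.204×10⁻¹⁹·497/6.644×10⁻²⁷) ≈ 2.189×10⁵ m/s.
In the field: r = mv/(|q|B) = (6.644×10⁻²⁷)(2.189×10⁵)/((3.204×10⁻¹⁹)(0.0745)) ≈ 0.0609 m.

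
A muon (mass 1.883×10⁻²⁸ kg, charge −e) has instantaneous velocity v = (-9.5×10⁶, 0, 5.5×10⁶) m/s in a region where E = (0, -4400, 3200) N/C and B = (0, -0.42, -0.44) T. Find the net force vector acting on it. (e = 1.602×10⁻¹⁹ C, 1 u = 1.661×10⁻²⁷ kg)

v×B = (2.31×10⁶, -4.18×10⁶, 3.99×10⁶) N/C.
E + v×B = (2.31×10⁶, -4.18×10⁶, 3.99×10⁶) N/C.
F = q(E + v×B) = (−1.602×10⁻¹⁹ C)·(2.31×10⁶, -4.18×10⁶, 3.99×10⁶) = (-3.70×10⁻¹³, 6.70×10⁻¹³, -6.40×10⁻¹³) N.

F ≈ (-3.70×10⁻¹³, 6.70×10⁻¹³, -6.40×10⁻¹³) N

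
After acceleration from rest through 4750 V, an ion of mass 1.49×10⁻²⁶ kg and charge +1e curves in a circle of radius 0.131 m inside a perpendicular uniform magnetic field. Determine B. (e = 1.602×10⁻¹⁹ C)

B ≈ 0.227 T

v = √(2|q|V/m) = √(2·1.602×10⁻¹⁹·4750/1.49×10⁻²⁶) ≈ 3.196×10⁵ m/s.
B = mv/(|q|r) = (1.49×10⁻²⁶)(3.196×10⁵)/((1.602×10⁻¹⁹)(0.131)) ≈ 0.227 T.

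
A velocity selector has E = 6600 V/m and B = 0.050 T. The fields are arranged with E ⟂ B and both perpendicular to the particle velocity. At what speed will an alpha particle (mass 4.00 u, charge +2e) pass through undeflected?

v = 1.3×10⁵ m/s

Zero net Lorentz force requires |qE| = |q v×B|, i.e. E = vB.
v = E/B = 6600/0.050 = 1.3×10⁵ m/s.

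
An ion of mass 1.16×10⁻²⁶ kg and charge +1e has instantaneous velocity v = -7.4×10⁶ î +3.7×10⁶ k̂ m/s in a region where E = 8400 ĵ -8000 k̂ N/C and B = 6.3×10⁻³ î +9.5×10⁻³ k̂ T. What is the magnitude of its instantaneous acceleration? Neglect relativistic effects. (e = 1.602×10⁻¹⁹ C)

|a| ≈ 1.41×10¹² m/s²

v×B = (0, 9.36×10⁴, 0) N/C.
E + v×B = (0, 1.02×10⁵, -8000) N/C.
F = q(E + v×B) = (1.602×10⁻¹⁹ C)·(0, 1.02×10⁵, -8000) = (0, 1.63×10⁻¹⁴, -1.28×10⁻¹⁵) N.
|a| = |F|/m = 1.639×10⁻¹⁴/1.16×10⁻²⁶ ≈ 1.41×10¹² m/s².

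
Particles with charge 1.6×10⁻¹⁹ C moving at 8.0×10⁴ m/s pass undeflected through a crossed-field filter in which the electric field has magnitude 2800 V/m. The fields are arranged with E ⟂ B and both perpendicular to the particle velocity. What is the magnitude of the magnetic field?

B = 0.035 T

Balance of forces in the selector: qE = qvB ⇒ B = E/v.
B = 2800/8.0×10⁴ = 0.035 T.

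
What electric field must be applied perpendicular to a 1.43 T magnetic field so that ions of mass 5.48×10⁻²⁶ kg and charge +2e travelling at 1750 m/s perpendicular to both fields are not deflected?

For straight-line motion qE = qvB, so E = vB.
E = 1750 × 1.43 = 2500 V/m.

E = 2500 V/m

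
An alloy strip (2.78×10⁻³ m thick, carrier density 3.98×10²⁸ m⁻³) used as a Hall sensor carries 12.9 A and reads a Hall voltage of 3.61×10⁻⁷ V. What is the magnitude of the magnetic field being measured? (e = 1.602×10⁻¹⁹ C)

From V_H = IB/(n e t), B = V_H n e t / I.
B = (3.61×10⁻⁷)(3.98×10²⁸)(1.602×10⁻¹⁹)(2.78×10⁻³)/12.9 ≈ 0.496 T.

B ≈ 0.496 T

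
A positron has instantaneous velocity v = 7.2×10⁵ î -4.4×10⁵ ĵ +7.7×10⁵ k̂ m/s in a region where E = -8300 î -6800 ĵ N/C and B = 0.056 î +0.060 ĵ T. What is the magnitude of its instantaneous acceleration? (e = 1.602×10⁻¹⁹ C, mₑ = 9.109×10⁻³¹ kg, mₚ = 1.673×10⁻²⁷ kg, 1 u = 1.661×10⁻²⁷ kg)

v×B = (-4.62×10⁴, 4.31×10⁴, 6.78×10⁴) N/C.
E + v×B = (-5.45×10⁴, 3.63×10⁴, 6.78×10⁴) N/C.
F = q(E + v×B) = (1.602×10⁻¹⁹ C)·(-5.45×10⁴, 3.63×10⁴, 6.78×10⁴) = (-8.73×10⁻¹⁵, 5.82×10⁻¹⁵, 1.09×10⁻¹⁴) N.
|a| = |F|/m = 1.511×10⁻¹⁴/9.109×10⁻³¹ ≈ 1.66×10¹⁶ m/s².

|a| ≈ 1.66×10¹⁶ m/s²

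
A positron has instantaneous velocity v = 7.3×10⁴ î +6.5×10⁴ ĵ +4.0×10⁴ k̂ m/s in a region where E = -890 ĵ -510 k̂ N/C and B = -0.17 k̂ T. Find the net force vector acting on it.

F ≈ (-1.77×10⁻¹⁵, 1.85×10⁻¹⁵, -8.17×10⁻¹⁷) N

v×B = (-1.10×10⁴, 1.24×10⁴, 0) N/C.
E + v×B = (-1.10×10⁴, 1.15×10⁴, -510) N/C.
F = q(E + v×B) = (1.602×10⁻¹⁹ C)·(-1.10×10⁴, 1.15×10⁴, -510) = (-1.77×10⁻¹⁵, 1.85×10⁻¹⁵, -8.17×10⁻¹⁷) N.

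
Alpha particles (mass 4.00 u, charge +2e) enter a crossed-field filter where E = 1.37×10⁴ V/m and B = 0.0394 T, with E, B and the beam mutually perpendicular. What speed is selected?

Straight-line motion ⇒ electric and magnetic forces cancel, so E = vB.
v = E/B = 1.37×10⁴/0.0394 = 3.48×10⁵ m/s.

v = 3.48×10⁵ m/s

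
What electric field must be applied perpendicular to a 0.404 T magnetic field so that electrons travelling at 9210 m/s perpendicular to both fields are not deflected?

E = 3720 V/m

For straight-line motion qE = qvB, so E = vB.
E = 9210 × 0.404 = 3720 V/m.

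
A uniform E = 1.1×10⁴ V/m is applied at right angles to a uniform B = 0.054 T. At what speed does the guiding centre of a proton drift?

v_d ≈ 2.0×10⁵ m/s

The E×B drift speed is v_d = E/B.
v_d = 1.1×10⁴/0.054 = 2.0×10⁵ m/s.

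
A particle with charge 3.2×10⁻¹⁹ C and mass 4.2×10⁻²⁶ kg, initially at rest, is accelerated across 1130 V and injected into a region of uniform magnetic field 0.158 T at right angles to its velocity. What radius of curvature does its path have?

Acceleration: |q|V = ½mv² ⇒ v = √(2|q|V/m) = √(2·3.2×10⁻¹⁹·1130/4.2×10⁻²⁶) ≈ 1.312×10⁵ m/s.
In the field: r = mv/(|q|B) = (4.2×10⁻²⁶)(1.312×10⁵)/((3.2×10⁻¹⁹)(0.158)) ≈ 0.109 m.

r ≈ 0.109 m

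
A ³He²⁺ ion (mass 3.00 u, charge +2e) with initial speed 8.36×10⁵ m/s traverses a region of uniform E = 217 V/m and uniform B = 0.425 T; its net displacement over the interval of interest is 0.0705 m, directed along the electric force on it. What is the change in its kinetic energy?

The magnetic force is always ⟂ v and does no work; only the electric force changes KE.
ΔKE = F_E · d = |q|E d = (3.204×10⁻¹⁹)(217)(0.0705) ≈ 4.90×10⁻¹⁸ J.

ΔKE ≈ 4.90×10⁻¹⁸ J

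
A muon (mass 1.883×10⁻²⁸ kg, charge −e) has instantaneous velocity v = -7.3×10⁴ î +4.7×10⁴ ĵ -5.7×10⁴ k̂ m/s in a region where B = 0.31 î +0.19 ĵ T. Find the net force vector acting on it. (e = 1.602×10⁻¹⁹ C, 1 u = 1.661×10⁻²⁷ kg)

v×B = (1.08×10⁴, -1.77×10⁴, -2.84×10⁴) N/C.
F = q v×B = (−1.602×10⁻¹⁹ C)·(1.08×10⁴, -1.77×10⁴, -2.84×10⁴) = (-1.73×10⁻¹⁵, 2.83×10⁻¹⁵, 4.56×10⁻¹⁵) N.

F ≈ (-1.73×10⁻¹⁵, 2.83×10⁻¹⁵, 4.56×10⁻¹⁵) N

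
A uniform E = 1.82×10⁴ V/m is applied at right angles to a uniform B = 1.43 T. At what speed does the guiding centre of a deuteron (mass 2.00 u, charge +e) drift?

v_d ≈ 1.27×10⁴ m/s

The E×B drift speed is v_d = E/B.
v_d = 1.82×10⁴/1.43 = 1.27×10⁴ m/s.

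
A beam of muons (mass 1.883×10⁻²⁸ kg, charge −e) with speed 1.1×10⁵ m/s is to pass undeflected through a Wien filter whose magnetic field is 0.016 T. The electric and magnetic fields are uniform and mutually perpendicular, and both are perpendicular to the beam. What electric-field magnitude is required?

E = 1800 V/m

For straight-line motion qE = qvB, so E = vB.
E = 1.1×10⁵ × 0.016 = 1800 V/m.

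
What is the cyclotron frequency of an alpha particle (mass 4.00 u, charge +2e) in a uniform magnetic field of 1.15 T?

f = |q|B/(2πm).
f = (3.204×10⁻¹⁹)(1.15)/(2π·6.644×10⁻²⁷) ≈ 8.83×10⁶ Hz.

f ≈ 8.83×10⁶ Hz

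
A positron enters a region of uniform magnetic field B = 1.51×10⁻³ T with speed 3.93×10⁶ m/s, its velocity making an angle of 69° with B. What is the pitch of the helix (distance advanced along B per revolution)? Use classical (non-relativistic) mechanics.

p ≈ 0.0333 m

v∥ = v cosθ = 3.93×10⁶·cos69° ≈ 1.408×10⁶ m/s.
T = 2πm/(|q|B) = 2π(9.109×10⁻³¹)/((1.602×10⁻¹⁹)(1.51×10⁻³)) ≈ 2.366×10⁻⁸ s.
pitch = v∥ T = (1.408×10⁶)(2.366×10⁻⁸) ≈ 0.0333 m.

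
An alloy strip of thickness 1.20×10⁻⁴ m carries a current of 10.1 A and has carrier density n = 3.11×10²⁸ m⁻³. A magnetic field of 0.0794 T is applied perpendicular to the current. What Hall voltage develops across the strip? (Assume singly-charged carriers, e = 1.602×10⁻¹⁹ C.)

V_H ≈ 1.34×10⁻⁶ V

V_H = IB/(n e t).
V_H = (10.1)(0.0794)/((3.11×10²⁸)(1.602×10⁻¹⁹)(1.20×10⁻⁴)) ≈ 1.34×10⁻⁶ V.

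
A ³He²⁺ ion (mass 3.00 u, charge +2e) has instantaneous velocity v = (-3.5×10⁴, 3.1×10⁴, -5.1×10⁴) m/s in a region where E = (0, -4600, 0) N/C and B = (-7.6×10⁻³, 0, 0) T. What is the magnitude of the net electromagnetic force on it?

|F| ≈ 1.35×10⁻¹⁵ N

v×B = (0, 388, 236) N/C.
E + v×B = (0, -4210, 236) N/C.
F = q(E + v×B) = (3.204×10⁻¹⁹ C)·(0, -4210, 236) = (0, -1.35×10⁻¹⁵, 7.55×10⁻¹⁷) N.
|F| = 1.35×10⁻¹⁵ N.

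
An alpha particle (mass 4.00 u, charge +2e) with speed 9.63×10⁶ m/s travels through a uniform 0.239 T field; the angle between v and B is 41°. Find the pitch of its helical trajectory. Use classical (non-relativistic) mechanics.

p ≈ 3.96 m

v∥ = v cosθ = 9.63×10⁶·cos41° ≈ 7.268×10⁶ m/s.
T = 2πm/(|q|B) = 2π(6.644×10⁻²⁷)/((3.204×10⁻¹⁹)(0.239)) ≈ 5.452×10⁻⁷ s.
pitch = v∥ T = (7.268×10⁶)(5.452×10⁻⁷) ≈ 3.96 m.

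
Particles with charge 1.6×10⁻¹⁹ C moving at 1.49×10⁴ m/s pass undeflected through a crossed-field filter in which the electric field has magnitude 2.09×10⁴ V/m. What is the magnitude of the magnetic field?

B = 1.40 T

Balance of forces in the selector: qE = qvB ⇒ B = E/v.
B = 2.09×10⁴/1.49×10⁴ = 1.40 T.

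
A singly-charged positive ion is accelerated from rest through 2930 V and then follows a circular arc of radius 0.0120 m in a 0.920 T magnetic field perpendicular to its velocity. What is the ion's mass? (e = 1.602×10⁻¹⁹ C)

m ≈ 3.33×10⁻²⁷ kg

Combine |q|V = ½mv² and r = mv/(|q|B): eliminate v to get m = qB²r²/(2V).
m = (1.602×10⁻¹⁹)(0.920)²(0.0120)²/(2·2930) ≈ 3.33×10⁻²⁷ kg.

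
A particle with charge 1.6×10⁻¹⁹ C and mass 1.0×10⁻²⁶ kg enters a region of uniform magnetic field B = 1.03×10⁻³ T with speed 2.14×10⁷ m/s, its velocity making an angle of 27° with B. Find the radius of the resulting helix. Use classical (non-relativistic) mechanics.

r ≈ 590 m

v⊥ = v sinθ = 2.14×10⁷·sin27° ≈ 9.715×10⁶ m/s.
r = m v⊥/(|q|B) = (1.0×10⁻²⁶)(9.715×10⁶)/((1.6×10⁻¹⁹)(1.03×10⁻³)) ≈ 590 m.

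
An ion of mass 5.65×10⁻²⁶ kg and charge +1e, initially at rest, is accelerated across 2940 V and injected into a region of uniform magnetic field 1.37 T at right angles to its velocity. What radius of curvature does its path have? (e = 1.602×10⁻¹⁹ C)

r ≈ 0.0332 m

Acceleration: |q|V = ½mv² ⇒ v = √(2|q|V/m) = √(2·1.602×10⁻¹⁹·2940/5.65×10⁻²⁶) ≈ 1.291×10⁵ m/s.
In the field: r = mv/(|q|B) = (5.65×10⁻²⁶)(1.291×10⁵)/((1.602×10⁻¹⁹)(1.37)) ≈ 0.0332 m.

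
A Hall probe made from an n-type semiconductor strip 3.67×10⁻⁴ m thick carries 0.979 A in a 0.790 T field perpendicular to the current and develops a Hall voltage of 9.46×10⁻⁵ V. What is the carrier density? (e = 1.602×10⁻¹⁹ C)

n ≈ 1.39×10²⁶ m⁻³

From V_H = IB/(n e t), n = IB/(V_H e t).
n = (0.979)(0.790)/((9.46×10⁻⁵)(1.602×10⁻¹⁹)(3.67×10⁻⁴)) ≈ 1.39×10²⁶ m⁻³.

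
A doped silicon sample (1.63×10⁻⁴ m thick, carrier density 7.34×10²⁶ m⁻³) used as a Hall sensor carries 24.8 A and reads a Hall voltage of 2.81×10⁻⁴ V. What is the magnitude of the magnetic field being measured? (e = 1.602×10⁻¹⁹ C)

From V_H = IB/(n e t), B = V_H n e t / I.
B = (2.81×10⁻⁴)(7.34×10²⁶)(1.602×10⁻¹⁹)(1.63×10⁻⁴)/24.8 ≈ 0.217 T.

B ≈ 0.217 T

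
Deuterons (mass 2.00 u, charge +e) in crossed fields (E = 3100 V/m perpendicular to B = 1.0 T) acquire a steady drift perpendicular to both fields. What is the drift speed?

In crossed fields the guiding centre drifts at v_d = |E×B|/B² = E/B, independent of charge and mass.
v_d = 3100/1.0 = 3100 m/s.

v_d ≈ 3100 m/s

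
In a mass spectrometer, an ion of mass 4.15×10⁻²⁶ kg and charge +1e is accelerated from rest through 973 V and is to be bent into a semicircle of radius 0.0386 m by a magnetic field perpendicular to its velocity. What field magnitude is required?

B ≈ 0.582 T

v = √(2|q|V/m) = √(2·1.602×10⁻¹⁹·973/4.15×10⁻²⁶) ≈ 8.667×10⁴ m/s.
B = mv/(|q|r) = (4.15×10⁻²⁶)(8.667×10⁴)/((1.602×10⁻¹⁹)(0.0386)) ≈ 0.582 T.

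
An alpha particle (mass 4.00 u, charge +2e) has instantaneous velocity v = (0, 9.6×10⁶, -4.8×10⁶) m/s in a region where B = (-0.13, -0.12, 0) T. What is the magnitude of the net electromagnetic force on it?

v×B = (-5.76×10⁵, 6.24×10⁵, 1.25×10⁶) N/C.
F = q v×B = (3.204×10⁻¹⁹ C)·(-5.76×10⁵, 6.24×10⁵, 1.25×10⁶) = (-1.85×10⁻¹³, 2.00×10⁻¹³, 4.00×10⁻¹³) N.
|F| = 4.84×10⁻¹³ N.

|F| ≈ 4.84×10⁻¹³ N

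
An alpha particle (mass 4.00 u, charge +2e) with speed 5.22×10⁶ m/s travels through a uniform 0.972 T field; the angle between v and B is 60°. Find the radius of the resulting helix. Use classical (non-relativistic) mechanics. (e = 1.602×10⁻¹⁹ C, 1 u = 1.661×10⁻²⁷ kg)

v⊥ = v sinθ = 5.22×10⁶·sin60° ≈ 4.521×10⁶ m/s.
r = m v⊥/(|q|B) = (6.644×10⁻²⁷)(4.521×10⁶)/((3.204×10⁻¹⁹)(0.972)) ≈ 0.0964 m.

r ≈ 0.0964 m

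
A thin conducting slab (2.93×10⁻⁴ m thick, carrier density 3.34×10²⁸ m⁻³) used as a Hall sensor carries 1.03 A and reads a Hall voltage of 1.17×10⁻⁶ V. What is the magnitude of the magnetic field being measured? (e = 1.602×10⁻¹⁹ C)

From V_H = IB/(n e t), B = V_H n e t / I.
B = (1.17×10⁻⁶)(3.34×10²⁸)(1.602×10⁻¹⁹)(2.93×10⁻⁴)/1.03 ≈ 1.78 T.

B ≈ 1.78 T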